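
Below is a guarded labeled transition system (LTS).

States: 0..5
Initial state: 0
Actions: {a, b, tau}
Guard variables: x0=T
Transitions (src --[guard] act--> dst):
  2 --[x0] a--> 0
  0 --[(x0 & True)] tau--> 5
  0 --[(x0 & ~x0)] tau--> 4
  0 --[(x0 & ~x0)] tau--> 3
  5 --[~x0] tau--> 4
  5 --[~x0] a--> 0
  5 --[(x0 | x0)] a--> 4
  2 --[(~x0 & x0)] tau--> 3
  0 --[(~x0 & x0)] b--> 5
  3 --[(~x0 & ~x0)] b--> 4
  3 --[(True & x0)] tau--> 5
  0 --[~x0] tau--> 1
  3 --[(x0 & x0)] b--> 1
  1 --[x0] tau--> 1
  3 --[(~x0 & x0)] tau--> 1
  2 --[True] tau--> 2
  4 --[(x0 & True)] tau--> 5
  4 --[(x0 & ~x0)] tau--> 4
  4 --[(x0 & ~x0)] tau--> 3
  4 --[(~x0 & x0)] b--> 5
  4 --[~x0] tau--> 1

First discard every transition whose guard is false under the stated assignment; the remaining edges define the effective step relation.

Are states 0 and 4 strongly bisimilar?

Answer: BISIMILAR

Working:
Compute ~ classes (split until stable):
  π0 = {{0,1,2,3,4,5}}
  π1 = {{0,1,4},{2},{3},{5}}
  π2 = {{0,4},{1},{2},{3},{5}}
5 equivalence class(es) (converged in 3)
0∈{0,4}, 4∈{0,4}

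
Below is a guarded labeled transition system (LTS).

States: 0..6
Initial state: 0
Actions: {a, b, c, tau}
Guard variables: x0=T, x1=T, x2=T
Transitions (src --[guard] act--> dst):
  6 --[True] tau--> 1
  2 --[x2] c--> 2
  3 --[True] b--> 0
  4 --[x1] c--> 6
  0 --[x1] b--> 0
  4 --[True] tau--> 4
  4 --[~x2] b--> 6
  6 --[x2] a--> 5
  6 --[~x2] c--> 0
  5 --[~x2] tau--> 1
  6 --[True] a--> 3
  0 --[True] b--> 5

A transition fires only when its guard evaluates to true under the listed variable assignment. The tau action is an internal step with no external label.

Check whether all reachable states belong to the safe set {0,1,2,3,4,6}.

Answer: INVARIANT VIOLATED at state 5

Trace:
Safe = {0,1,2,3,4,6}
R = {0,5}
  0: ✓
  5: VIOLATES
reach 5 via b — violates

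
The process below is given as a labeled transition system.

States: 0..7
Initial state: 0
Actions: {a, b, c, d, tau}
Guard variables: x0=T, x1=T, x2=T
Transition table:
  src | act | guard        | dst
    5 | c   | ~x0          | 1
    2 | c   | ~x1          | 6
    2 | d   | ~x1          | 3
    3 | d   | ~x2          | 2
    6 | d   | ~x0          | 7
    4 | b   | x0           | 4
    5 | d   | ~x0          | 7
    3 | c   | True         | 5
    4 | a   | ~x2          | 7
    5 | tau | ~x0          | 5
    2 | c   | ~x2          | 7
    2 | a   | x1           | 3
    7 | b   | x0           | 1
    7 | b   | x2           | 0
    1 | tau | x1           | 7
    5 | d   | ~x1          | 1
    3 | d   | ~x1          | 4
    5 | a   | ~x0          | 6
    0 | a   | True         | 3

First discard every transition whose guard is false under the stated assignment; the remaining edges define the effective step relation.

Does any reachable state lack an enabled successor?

Answer: DEADLOCK at state 5

Working:
R = {0,3,5}
  0: a→3  [1 exit(s)]
  3: c→5  [1 exit(s)]
  5: ∅  [deadlock]
Path to 5: a·c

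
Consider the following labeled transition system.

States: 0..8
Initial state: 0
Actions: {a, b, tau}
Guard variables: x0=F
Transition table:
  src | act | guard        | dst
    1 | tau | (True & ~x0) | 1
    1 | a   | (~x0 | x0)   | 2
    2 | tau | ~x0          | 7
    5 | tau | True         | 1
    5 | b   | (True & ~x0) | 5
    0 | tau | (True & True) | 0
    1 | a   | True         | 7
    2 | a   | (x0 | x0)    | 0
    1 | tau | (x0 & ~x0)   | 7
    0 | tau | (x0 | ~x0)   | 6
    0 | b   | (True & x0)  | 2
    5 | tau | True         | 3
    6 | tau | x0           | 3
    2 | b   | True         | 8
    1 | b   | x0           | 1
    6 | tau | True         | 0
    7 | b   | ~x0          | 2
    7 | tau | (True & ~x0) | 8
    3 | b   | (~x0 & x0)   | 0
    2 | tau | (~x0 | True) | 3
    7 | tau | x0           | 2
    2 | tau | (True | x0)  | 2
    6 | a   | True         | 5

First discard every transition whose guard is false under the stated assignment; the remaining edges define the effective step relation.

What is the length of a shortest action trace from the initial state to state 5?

Answer: 2

Trace:
BFS to 5:
  L0 = {0}
  L1 = {6}
  L2 = {5}
5 enters at depth 2; path tau·a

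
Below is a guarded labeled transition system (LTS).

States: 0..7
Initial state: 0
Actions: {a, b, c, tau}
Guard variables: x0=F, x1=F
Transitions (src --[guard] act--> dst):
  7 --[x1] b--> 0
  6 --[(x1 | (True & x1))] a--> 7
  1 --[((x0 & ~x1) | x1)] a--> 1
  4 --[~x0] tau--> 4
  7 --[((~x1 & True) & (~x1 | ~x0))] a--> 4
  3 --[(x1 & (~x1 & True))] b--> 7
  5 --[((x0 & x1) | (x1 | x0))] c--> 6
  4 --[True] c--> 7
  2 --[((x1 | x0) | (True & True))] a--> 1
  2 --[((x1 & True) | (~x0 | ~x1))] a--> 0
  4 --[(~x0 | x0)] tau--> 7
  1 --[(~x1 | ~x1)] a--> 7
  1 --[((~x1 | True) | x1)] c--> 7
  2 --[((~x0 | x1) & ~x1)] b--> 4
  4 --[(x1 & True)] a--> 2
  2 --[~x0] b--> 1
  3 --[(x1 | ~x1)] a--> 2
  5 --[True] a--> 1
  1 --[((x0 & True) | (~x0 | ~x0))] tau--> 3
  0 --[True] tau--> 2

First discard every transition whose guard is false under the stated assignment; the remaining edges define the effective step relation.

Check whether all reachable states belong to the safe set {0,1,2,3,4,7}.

Allowed set {0,1,2,3,4,7}
R = {0,1,2,3,4,7}
  0: ✓
  1: ✓
  2: ✓
  3: ✓
  4: ✓
  7: ✓

Answer: INVARIANT HOLDS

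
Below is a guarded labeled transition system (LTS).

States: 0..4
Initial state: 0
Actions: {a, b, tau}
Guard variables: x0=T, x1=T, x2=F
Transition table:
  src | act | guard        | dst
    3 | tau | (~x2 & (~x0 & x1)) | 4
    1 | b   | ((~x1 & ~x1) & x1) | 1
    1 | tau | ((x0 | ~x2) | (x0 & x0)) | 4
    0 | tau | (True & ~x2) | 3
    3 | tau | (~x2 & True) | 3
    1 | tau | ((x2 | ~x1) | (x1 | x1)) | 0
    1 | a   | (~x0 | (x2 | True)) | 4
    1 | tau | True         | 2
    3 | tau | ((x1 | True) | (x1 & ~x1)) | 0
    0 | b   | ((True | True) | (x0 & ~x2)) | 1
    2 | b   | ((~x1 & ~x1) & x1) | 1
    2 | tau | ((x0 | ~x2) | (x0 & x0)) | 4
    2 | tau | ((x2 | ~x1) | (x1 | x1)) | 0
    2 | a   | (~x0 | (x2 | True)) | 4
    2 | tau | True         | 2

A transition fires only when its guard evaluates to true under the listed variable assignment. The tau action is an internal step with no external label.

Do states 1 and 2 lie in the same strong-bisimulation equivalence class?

Answer: BISIMILAR

Analysis:
Bisimulation quotient by refinement:
  P[0] = {{0,1,2,3,4}}
  P[1] = {{0},{1,2},{3},{4}}
4 equivalence class(es) (converged in 2)
[1]={1,2}  [2]={1,2}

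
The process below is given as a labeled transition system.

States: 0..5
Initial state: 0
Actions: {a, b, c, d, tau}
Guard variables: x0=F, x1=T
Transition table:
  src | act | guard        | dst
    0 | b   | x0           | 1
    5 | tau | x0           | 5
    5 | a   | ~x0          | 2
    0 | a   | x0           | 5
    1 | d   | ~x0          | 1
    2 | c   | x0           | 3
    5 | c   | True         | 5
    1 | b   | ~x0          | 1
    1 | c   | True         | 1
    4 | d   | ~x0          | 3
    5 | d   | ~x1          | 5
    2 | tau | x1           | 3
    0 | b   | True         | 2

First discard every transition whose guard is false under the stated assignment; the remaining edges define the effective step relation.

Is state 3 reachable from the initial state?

Answer: REACHABLE

Working:
Guard filter leaves 8 enabled edge(s).
L0 = {0}
L1 = {2}  total {0,2}
L2 = {3}  total {0,2,3}
R = {0,2,3}
witness 3: b·tau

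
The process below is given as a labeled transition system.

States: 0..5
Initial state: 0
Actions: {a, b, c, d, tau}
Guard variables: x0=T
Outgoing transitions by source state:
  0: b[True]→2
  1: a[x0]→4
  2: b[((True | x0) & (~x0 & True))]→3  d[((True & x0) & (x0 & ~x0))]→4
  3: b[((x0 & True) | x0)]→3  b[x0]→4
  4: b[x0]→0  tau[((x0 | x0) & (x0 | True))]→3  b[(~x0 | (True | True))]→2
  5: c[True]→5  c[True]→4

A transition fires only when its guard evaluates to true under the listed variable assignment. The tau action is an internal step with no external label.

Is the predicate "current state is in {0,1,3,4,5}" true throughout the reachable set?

Inv-set: {0,1,3,4,5}
Reach set: {0,2}
  0: safe
  2: ✗ unsafe
reach 2 via b — violates

Answer: INVARIANT VIOLATED at state 2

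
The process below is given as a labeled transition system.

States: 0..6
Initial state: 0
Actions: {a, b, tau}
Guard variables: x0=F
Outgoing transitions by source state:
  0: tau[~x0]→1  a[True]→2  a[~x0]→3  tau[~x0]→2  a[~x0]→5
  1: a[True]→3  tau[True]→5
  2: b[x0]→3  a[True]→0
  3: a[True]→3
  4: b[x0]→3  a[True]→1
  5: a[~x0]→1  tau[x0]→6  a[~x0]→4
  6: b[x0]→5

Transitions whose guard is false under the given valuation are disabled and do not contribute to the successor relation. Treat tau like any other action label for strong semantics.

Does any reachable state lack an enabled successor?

Answer: DEADLOCK-FREE

Working:
Reachable = {0,1,2,3,4,5}
  0: a→2  a→3  a→5  tau→1  tau→2  [deg 5]
  1: a→3  tau→5  [deg 2]
  2: a→0  [deg 1]
  3: a→3  [deg 1]
  4: a→1  [deg 1]
  5: a→1  a→4  [deg 2]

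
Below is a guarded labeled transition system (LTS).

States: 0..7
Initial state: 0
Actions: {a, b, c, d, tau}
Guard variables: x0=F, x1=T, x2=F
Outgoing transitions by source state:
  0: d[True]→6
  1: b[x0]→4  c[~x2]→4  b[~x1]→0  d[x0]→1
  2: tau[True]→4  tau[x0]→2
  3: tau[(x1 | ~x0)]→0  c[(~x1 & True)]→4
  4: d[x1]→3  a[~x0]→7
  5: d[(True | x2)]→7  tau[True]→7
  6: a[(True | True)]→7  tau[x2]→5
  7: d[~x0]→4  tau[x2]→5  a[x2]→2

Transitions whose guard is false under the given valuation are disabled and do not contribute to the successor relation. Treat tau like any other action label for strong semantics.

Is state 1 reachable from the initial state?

Answer: UNREACHABLE

Analysis:
After dropping false guards: 10 live edges.
Layer 0: {0}
Layer 1: {6}  now seen {0,6}
Layer 2: {7}  now seen {0,6,7}
Layer 3: {4}  now seen {0,4,6,7}
Layer 4: {3}  now seen {0,3,4,6,7}
Reachable = {0,3,4,6,7}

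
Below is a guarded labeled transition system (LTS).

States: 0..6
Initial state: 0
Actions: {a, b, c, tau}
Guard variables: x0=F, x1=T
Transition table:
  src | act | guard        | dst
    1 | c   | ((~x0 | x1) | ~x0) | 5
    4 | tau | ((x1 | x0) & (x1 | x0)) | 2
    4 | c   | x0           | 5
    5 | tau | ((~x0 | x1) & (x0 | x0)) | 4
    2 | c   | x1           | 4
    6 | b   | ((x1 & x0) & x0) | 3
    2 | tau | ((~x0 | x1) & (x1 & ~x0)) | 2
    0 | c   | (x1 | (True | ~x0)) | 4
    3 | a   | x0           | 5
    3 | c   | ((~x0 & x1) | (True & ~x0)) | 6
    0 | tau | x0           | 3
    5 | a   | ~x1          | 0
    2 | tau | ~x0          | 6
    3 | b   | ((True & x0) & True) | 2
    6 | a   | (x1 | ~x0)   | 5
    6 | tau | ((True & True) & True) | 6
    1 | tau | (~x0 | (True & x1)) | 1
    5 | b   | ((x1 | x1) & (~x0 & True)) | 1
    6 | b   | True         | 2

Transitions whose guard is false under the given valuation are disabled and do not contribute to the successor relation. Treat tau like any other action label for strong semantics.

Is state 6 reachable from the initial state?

Guard filter leaves 12 enabled edge(s).
Layer 0: {0}
Layer 1: {4}  total {0,4}
Layer 2: {2}  total {0,2,4}
Layer 3: {6}  total {0,2,4,6}
Layer 4: {5}  total {0,2,4,5,6}
Layer 5: {1}  total {0,1,2,4,5,6}
R = {0,1,2,4,5,6}
Path to 6: c·tau·tau

Answer: REACHABLE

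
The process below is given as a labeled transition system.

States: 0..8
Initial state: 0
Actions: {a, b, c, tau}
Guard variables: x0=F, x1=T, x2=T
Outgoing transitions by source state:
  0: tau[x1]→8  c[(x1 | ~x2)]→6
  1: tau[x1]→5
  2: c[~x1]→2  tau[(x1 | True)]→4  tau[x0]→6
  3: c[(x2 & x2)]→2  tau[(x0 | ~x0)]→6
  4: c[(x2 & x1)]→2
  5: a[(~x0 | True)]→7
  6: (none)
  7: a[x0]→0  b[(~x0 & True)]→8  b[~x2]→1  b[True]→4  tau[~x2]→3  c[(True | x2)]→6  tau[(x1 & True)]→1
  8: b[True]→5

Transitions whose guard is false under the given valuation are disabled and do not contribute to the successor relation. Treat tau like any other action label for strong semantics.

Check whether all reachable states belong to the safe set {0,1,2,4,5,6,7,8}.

Answer: INVARIANT HOLDS

Working:
Inv-set: {0,1,2,4,5,6,7,8}
Reach set: {0,1,2,4,5,6,7,8}
  0: safe
  1: safe
  2: safe
  4: safe
  5: safe
  6: safe
  7: safe
  8: safe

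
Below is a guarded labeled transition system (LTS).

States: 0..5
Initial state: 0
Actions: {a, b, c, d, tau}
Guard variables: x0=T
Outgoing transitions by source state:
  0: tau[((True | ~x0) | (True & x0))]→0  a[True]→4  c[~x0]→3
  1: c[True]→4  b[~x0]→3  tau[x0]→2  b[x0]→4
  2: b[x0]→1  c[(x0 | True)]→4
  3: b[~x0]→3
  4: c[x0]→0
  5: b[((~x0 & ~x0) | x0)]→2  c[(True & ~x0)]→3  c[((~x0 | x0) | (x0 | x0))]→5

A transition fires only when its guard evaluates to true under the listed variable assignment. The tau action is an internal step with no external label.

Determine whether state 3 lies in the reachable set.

Answer: UNREACHABLE

Analysis:
After dropping false guards: 10 live edges.
L0 = {0}
L1 = {4}  now seen {0,4}
Reachable = {0,4}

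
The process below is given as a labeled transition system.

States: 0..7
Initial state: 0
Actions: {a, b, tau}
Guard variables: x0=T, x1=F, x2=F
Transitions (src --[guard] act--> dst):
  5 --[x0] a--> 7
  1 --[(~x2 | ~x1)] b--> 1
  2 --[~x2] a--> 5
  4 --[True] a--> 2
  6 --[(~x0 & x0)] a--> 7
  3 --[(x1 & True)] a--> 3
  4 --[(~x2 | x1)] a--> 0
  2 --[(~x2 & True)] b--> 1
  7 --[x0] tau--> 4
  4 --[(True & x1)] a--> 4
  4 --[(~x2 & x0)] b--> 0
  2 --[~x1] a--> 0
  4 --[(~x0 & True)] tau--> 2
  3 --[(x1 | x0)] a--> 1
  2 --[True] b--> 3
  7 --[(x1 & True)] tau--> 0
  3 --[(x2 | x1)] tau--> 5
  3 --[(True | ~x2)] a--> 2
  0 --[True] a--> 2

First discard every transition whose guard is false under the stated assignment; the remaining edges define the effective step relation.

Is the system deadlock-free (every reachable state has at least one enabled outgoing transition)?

Reachable = {0,1,2,3,4,5,7}
  0: a→2  [deg 1]
  1: b→1  [deg 1]
  2: a→0  a→5  b→1  b→3  [deg 4]
  3: a→1  a→2  [deg 2]
  4: a→0  a→2  b→0  [deg 3]
  5: a→7  [deg 1]
  7: tau→4  [deg 1]

Answer: DEADLOCK-FREE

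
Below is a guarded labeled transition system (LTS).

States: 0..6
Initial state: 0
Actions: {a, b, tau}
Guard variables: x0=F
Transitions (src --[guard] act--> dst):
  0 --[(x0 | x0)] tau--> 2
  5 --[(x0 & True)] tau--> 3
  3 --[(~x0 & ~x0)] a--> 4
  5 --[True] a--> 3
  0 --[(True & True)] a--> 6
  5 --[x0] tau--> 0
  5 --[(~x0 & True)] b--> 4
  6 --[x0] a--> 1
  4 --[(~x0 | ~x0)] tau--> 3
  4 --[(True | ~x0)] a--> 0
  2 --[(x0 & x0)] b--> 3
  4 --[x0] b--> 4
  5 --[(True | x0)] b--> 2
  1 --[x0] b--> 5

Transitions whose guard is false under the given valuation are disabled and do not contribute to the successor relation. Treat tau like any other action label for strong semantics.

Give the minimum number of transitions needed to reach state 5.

BFS to 5:
  L0 = {0}
  L1 = {6}
5 never appears.

Answer: UNREACHABLE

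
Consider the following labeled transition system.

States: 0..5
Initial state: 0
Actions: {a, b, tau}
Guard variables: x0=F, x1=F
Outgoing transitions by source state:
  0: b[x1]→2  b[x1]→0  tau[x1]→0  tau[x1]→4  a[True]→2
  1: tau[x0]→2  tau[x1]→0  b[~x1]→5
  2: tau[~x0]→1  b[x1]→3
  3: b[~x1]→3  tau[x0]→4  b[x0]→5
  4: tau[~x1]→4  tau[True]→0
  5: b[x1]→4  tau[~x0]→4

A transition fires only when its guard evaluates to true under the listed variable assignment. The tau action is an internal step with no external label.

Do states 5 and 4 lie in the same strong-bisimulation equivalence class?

Answer: NOT BISIMILAR

Working:
Compute ~ classes (split until stable):
  P[0] = {{0,1,2,3,4,5}}
  P[1] = {{0},{1,3},{2,4,5}}
  P[2] = {{0},{1},{2},{3},{4},{5}}
6 equivalence class(es) (converged in 3)
class of 5: {5}; class of 4: {4}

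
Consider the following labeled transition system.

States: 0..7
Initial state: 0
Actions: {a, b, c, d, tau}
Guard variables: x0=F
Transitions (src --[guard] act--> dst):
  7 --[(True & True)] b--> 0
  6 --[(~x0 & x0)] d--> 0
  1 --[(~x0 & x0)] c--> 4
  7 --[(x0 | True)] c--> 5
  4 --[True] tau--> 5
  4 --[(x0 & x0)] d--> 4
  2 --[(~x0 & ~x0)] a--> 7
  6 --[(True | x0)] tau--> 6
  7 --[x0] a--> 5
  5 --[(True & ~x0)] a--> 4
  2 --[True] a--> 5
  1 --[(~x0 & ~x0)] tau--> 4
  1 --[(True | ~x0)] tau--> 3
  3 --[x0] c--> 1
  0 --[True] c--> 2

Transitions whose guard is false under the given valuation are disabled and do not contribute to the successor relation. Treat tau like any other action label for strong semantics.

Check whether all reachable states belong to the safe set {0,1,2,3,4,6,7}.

Answer: INVARIANT VIOLATED at state 5

Analysis:
Allowed set {0,1,2,3,4,6,7}
Reach set: {0,2,4,5,7}
  0: safe
  2: safe
  4: safe
  5: outside
  7: safe
reach 5 via c·a — violates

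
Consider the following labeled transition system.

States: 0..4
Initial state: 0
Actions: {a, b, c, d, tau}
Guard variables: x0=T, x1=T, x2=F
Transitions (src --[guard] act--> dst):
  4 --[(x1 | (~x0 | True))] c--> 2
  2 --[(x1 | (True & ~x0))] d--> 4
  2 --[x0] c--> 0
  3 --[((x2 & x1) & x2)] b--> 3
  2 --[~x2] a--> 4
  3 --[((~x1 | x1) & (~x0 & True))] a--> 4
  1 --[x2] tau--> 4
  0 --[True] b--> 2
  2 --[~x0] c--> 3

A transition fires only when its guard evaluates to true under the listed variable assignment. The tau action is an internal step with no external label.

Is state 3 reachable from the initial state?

5 transition(s) survive guard evaluation.
Layer 0: {0}
Layer 1: {2}  cumulative {0,2}
Layer 2: {4}  cumulative {0,2,4}
Reachable = {0,2,4}

Answer: UNREACHABLE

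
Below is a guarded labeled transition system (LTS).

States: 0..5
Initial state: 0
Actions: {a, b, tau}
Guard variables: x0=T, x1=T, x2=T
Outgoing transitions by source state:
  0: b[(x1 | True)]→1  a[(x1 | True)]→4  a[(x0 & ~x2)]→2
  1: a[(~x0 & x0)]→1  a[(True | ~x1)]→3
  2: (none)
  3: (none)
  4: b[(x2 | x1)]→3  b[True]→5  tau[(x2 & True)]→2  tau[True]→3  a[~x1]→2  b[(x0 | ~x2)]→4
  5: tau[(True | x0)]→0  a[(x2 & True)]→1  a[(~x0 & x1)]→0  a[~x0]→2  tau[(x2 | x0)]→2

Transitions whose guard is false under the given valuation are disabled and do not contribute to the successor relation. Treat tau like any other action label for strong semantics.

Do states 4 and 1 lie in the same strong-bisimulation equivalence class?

Answer: NOT BISIMILAR

Trace:
Refine partition for ~:
  π0 = {{0,1,2,3,4,5}}
  π1 = {{0},{1},{2,3},{4},{5}}
stable after 2 split(s): 5 block(s)
class of 4: {4}; class of 1: {1}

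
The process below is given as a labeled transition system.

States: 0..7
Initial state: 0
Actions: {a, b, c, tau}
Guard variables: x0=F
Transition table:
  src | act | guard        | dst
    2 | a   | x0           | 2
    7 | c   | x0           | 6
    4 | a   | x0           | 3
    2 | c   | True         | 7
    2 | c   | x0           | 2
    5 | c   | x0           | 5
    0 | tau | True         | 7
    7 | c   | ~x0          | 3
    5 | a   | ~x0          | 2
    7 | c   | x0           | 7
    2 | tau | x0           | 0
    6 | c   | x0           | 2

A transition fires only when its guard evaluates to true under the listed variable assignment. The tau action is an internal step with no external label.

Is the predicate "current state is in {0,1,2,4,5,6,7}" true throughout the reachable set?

Safe = {0,1,2,4,5,6,7}
Reach set: {0,3,7}
  0: ✓
  3: ✗ unsafe
  7: ✓
reach 3 via tau·c — violates

Answer: INVARIANT VIOLATED at state 3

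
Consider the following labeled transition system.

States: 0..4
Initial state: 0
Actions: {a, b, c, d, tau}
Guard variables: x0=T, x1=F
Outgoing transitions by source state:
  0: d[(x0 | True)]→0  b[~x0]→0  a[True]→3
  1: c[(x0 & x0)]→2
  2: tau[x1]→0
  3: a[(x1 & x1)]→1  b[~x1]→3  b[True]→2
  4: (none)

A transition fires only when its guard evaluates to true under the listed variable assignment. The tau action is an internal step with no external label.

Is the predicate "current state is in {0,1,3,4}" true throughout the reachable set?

Answer: INVARIANT VIOLATED at state 2

Working:
Allowed set {0,1,3,4}
Reachable = {0,2,3}
  0: safe
  2: ✗ unsafe
  3: safe
counterexample path to 2: a·b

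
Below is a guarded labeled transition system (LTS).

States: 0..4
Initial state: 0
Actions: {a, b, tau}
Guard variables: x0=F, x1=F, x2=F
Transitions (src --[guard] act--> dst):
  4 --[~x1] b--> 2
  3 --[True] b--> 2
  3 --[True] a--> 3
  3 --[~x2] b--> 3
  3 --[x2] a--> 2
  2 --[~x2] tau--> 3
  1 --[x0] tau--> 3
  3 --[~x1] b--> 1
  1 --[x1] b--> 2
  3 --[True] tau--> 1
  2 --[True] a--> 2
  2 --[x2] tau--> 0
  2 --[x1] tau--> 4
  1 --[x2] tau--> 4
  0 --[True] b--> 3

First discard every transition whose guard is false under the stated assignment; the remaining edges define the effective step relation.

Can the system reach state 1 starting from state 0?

Answer: REACHABLE

Analysis:
After dropping false guards: 9 live edges.
L0 = {0}
L1 = {3}  total {0,3}
L2 = {1,2}  total {0,1,2,3}
Reachable = {0,1,2,3}
witness 1: b·b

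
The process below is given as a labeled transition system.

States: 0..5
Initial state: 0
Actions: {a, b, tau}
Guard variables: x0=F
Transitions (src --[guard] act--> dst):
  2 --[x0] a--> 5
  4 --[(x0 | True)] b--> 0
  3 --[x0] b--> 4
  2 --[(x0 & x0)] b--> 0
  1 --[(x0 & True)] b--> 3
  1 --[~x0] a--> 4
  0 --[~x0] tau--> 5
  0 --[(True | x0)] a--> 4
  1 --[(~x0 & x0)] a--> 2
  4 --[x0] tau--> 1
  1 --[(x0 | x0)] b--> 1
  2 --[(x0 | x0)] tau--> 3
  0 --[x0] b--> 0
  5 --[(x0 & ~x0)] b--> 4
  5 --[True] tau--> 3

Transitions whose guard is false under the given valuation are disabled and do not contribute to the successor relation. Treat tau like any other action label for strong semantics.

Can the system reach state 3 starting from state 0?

Guard filter leaves 5 enabled edge(s).
L0 = {0}
L1 = {4,5}  total {0,4,5}
L2 = {3}  total {0,3,4,5}
R = {0,3,4,5}
trace reaching 3: tau·tau

Answer: REACHABLE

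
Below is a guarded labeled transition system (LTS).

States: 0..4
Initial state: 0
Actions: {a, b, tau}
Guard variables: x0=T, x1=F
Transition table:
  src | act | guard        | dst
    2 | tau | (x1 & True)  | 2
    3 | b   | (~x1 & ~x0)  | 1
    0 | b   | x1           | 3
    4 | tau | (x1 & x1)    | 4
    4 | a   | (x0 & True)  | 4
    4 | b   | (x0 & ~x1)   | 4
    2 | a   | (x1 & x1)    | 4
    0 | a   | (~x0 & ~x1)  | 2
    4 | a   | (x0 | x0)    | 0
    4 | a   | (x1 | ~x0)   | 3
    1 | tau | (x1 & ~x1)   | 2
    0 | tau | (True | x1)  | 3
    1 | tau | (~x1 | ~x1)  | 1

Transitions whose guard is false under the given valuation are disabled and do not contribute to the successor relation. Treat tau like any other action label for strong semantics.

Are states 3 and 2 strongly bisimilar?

Answer: BISIMILAR

Trace:
Compute ~ classes (split until stable):
  P[0] = {{0,1,2,3,4}}
  P[1] = {{0,1},{2,3},{4}}
  P[2] = {{0},{1},{2,3},{4}}
stable after 3 split(s): 4 block(s)
3∈{2,3}, 2∈{2,3}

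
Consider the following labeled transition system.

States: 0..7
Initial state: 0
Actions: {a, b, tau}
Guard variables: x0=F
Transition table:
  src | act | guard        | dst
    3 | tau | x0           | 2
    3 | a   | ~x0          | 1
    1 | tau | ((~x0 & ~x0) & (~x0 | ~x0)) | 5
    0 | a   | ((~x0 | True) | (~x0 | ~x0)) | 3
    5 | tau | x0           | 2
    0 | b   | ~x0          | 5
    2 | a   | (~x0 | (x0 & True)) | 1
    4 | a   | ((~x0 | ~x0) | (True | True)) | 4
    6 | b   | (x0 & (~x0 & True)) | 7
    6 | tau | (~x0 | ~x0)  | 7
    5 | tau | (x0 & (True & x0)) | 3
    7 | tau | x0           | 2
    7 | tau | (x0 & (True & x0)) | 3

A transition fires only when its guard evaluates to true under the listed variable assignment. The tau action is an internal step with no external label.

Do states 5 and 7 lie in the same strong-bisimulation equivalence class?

Answer: BISIMILAR

Working:
Bisimulation quotient by refinement:
  P[0] = {{0,1,2,3,4,5,6,7}}
  P[1] = {{0},{1,6},{2,3,4},{5,7}}
  P[2] = {{0},{1,6},{2,3},{4},{5,7}}
stable after 3 split(s): 5 block(s)
5∈{5,7}, 7∈{5,7}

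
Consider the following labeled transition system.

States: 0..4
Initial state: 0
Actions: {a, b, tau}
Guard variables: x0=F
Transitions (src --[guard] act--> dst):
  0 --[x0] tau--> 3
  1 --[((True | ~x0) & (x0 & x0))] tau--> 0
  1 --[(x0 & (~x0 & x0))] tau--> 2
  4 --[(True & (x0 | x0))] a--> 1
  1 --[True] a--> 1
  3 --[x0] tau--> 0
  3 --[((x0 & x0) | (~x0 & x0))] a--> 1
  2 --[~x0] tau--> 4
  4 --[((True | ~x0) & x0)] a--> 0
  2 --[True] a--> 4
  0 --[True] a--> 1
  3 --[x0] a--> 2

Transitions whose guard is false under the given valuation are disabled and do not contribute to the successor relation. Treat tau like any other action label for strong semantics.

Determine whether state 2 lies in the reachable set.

Answer: UNREACHABLE

Analysis:
After dropping false guards: 4 live edges.
depth 0: {0}
depth 1: {1}  cumulative {0,1}
Reach set: {0,1}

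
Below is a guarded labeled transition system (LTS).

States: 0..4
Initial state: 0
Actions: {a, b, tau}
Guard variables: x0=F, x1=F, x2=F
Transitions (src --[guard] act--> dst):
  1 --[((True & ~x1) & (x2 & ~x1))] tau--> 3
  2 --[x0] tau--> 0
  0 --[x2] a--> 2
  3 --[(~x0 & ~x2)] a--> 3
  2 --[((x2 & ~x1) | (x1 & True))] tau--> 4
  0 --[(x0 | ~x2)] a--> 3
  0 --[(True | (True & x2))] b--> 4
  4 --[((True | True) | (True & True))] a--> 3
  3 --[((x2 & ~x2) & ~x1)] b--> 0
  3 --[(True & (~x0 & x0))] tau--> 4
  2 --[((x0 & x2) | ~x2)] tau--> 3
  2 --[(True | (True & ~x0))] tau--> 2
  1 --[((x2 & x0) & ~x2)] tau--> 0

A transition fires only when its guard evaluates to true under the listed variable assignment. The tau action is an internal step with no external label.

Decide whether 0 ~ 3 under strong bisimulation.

Answer: NOT BISIMILAR

Analysis:
Refine partition for ~:
  P[0] = {{0,1,2,3,4}}
  P[1] = {{0},{1},{2},{3,4}}
Fixed point at round 2; 4 class(es).
[0]={0}  [3]={3,4}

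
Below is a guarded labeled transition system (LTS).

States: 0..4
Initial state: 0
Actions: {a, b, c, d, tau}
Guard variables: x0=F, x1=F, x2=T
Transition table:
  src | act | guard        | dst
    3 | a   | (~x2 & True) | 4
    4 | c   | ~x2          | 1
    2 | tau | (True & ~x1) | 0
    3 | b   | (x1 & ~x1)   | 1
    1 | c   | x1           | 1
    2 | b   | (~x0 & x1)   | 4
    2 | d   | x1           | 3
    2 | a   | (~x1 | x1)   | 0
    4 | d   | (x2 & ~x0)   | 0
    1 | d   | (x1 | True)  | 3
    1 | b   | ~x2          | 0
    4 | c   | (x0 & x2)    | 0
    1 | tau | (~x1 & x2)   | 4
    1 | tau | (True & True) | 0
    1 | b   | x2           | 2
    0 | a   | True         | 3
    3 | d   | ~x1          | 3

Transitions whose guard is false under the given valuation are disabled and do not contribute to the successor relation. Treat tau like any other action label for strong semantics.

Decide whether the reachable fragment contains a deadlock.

Reach set: {0,3}
  0: a→3  [deg 1]
  3: d→3  [deg 1]

Answer: DEADLOCK-FREE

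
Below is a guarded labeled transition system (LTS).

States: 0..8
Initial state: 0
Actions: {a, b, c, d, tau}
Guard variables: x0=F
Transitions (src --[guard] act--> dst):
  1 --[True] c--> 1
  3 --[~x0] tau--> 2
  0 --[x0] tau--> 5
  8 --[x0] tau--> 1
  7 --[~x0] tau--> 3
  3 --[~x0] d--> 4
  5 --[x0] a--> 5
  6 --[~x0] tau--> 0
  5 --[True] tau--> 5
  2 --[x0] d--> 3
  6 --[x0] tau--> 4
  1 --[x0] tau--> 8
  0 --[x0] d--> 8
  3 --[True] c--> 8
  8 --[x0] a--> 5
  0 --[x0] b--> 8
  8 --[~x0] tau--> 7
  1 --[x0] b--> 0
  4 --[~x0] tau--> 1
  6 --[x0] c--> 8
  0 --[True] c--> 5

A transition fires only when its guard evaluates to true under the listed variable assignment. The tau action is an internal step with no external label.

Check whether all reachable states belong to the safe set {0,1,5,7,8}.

Safe = {0,1,5,7,8}
R = {0,5}
  0: ok
  5: ok

Answer: INVARIANT HOLDS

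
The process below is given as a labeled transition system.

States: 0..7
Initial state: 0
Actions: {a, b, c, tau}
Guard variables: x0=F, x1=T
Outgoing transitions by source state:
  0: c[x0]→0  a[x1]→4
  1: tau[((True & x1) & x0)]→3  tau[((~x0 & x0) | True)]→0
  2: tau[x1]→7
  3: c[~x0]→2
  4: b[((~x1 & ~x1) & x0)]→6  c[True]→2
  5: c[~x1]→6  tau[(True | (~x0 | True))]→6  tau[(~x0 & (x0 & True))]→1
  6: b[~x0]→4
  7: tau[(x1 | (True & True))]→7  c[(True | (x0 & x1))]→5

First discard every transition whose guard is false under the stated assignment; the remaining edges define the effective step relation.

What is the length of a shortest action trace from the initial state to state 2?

Breadth-first toward 2:
  Layer 0: {0}
  Layer 1: {4}
  Layer 2: {2}
2 enters at depth 2; path a·c

Answer: 2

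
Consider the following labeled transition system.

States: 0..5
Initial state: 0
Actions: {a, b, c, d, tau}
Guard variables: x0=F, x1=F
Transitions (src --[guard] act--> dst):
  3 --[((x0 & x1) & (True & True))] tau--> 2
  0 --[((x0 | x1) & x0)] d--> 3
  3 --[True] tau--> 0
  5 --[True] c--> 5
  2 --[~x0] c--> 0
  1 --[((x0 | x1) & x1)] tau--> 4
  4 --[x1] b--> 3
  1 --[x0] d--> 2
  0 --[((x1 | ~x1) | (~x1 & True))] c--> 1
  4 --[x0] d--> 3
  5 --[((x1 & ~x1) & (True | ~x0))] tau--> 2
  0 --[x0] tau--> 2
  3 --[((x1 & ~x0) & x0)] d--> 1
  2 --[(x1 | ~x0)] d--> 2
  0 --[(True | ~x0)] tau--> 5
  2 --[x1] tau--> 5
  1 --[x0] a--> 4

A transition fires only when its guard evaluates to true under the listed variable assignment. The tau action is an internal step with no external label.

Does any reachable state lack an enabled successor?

Reachable = {0,1,5}
  0: c→1  tau→5  [2 out]
  1: ∅  [STUCK]
  5: c→5  [1 out]
trace reaching 1: c

Answer: DEADLOCK at state 1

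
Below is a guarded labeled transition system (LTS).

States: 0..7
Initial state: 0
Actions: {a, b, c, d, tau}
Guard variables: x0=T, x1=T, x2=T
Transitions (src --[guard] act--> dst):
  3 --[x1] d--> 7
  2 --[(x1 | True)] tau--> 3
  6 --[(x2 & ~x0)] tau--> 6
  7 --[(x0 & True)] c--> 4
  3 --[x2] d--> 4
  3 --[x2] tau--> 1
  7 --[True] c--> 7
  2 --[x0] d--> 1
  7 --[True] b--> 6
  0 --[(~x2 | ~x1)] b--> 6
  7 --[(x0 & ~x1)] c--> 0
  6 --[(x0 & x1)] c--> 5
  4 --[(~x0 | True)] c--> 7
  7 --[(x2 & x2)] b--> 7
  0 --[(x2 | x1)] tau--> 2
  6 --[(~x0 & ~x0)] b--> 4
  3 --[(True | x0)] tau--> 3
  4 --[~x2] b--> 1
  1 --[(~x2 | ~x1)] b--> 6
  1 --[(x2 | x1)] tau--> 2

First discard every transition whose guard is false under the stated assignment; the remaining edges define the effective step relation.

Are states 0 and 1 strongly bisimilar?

Bisimulation quotient by refinement:
  round 0: {{0,1,2,3,4,5,6,7}}
  round 1: {{0,1},{2,3},{4,6},{5},{7}}
  round 2: {{0,1},{2},{3},{4},{5},{6},{7}}
7 equivalence class(es) (converged in 3)
[0]={0,1}  [1]={0,1}

Answer: BISIMILAR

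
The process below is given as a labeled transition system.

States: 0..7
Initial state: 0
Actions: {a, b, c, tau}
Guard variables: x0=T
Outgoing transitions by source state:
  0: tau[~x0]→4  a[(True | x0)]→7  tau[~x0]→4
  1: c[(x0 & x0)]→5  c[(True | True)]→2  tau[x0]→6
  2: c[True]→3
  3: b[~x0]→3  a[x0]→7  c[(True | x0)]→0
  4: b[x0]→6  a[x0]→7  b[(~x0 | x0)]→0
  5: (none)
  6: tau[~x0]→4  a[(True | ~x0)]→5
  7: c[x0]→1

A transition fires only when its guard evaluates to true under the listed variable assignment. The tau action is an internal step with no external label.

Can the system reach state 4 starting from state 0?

After dropping false guards: 12 live edges.
Layer 0: {0}
Layer 1: {7}  now seen {0,7}
Layer 2: {1}  now seen {0,1,7}
Layer 3: {2,5,6}  now seen {0,1,2,5,6,7}
Layer 4: {3}  now seen {0,1,2,3,5,6,7}
R = {0,1,2,3,5,6,7}

Answer: UNREACHABLE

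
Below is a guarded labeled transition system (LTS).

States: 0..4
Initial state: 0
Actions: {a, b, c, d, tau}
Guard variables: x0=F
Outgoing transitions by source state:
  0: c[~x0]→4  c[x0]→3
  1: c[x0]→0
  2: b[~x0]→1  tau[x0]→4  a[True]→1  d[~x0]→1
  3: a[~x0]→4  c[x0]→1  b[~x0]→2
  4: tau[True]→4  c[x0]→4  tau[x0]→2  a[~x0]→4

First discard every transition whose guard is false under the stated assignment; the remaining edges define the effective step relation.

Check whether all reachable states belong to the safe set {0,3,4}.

Safe = {0,3,4}
R = {0,4}
  0: ok
  4: ok

Answer: INVARIANT HOLDS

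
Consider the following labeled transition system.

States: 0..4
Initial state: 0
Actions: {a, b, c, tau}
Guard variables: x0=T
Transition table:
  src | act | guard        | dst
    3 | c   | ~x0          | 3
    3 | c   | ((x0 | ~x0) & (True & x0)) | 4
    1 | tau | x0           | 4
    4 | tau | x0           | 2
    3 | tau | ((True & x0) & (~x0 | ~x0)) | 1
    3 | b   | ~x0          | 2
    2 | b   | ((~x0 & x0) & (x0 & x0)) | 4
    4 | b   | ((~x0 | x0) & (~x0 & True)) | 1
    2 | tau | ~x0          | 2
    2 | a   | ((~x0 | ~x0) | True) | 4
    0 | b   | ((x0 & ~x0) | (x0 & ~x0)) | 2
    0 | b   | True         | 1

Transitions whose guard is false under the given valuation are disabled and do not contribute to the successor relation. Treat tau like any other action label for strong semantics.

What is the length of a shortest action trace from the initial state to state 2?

Answer: 3

Working:
Breadth-first toward 2:
  depth 0: {0}
  depth 1: {1}
  depth 2: {4}
  depth 3: {2}
2 enters at depth 3; path b·tau·tau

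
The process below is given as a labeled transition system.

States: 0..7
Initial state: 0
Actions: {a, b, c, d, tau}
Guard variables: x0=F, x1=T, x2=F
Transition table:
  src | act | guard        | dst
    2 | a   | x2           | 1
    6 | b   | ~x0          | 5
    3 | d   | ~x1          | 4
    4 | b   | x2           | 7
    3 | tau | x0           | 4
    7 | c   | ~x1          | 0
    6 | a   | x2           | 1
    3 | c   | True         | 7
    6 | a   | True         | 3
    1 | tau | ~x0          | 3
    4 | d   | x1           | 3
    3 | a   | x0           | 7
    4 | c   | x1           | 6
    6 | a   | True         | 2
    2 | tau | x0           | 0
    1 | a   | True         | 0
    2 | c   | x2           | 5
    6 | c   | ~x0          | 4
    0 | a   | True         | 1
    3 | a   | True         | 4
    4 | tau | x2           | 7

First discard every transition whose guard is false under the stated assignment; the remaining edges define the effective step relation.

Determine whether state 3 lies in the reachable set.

After dropping false guards: 11 live edges.
L0 = {0}
L1 = {1}  cumulative {0,1}
L2 = {3}  cumulative {0,1,3}
L3 = {4,7}  cumulative {0,1,3,4,7}
L4 = {6}  cumulative {0,1,3,4,6,7}
L5 = {2,5}  cumulative {0,1,2,3,4,5,6,7}
Reachable = {0,1,2,3,4,5,6,7}
witness 3: a·tau

Answer: REACHABLE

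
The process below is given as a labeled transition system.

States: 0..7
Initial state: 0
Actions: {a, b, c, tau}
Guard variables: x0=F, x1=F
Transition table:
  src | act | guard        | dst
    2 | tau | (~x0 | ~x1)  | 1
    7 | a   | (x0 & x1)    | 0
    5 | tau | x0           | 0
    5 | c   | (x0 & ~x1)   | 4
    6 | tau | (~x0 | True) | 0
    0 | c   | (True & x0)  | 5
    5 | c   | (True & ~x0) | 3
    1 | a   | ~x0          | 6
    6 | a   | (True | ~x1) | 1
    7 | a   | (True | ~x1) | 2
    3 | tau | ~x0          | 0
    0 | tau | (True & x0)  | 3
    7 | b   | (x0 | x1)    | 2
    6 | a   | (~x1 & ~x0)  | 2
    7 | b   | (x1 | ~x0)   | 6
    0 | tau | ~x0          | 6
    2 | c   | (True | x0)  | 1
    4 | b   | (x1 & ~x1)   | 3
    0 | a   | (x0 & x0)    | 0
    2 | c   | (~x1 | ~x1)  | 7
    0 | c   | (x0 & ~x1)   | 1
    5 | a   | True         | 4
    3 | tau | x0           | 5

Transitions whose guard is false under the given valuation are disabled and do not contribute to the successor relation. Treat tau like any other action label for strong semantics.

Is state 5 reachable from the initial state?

Answer: UNREACHABLE

Working:
After dropping false guards: 13 live edges.
L0 = {0}
L1 = {6}  cumulative {0,6}
L2 = {1,2}  cumulative {0,1,2,6}
L3 = {7}  cumulative {0,1,2,6,7}
Reach set: {0,1,2,6,7}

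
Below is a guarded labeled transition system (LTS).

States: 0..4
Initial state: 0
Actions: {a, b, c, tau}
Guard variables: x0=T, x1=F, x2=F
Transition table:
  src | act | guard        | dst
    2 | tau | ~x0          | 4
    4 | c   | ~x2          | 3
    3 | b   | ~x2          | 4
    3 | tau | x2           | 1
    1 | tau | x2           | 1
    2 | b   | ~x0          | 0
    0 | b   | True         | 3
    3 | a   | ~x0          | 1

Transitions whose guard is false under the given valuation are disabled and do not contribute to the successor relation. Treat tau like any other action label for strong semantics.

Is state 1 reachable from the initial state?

Guard filter leaves 3 enabled edge(s).
Layer 0: {0}
Layer 1: {3}  total {0,3}
Layer 2: {4}  total {0,3,4}
R = {0,3,4}

Answer: UNREACHABLE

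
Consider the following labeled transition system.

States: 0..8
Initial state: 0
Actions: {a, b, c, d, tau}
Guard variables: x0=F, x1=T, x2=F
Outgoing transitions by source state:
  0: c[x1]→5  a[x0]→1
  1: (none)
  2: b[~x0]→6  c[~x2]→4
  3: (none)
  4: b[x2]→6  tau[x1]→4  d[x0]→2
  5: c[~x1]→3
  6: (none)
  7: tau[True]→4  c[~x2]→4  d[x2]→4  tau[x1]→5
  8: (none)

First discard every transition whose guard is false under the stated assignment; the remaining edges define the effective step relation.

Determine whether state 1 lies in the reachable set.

Answer: UNREACHABLE

Analysis:
7 transition(s) survive guard evaluation.
depth 0: {0}
depth 1: {5}  now seen {0,5}
Reachable = {0,5}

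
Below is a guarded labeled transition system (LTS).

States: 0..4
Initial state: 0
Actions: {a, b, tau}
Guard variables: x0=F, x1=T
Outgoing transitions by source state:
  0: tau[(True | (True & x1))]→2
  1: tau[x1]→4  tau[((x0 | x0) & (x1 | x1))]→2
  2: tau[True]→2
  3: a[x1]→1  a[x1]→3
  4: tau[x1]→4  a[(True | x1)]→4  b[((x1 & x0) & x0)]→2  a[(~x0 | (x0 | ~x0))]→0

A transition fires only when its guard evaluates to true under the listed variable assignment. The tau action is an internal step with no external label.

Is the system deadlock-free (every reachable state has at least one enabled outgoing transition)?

Reachable = {0,2}
  0: tau→2  [1 exit(s)]
  2: tau→2  [1 exit(s)]

Answer: DEADLOCK-FREE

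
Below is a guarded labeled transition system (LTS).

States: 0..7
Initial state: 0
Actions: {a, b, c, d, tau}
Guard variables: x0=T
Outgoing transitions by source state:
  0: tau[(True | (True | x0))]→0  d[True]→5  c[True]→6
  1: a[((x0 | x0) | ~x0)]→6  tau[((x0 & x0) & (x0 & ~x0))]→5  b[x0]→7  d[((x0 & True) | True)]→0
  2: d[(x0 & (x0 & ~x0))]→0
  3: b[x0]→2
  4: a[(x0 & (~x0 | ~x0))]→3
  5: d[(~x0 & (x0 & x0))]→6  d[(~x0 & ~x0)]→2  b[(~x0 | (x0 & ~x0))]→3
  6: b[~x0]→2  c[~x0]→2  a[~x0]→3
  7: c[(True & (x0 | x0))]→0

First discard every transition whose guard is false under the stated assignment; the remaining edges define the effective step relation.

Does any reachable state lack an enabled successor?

Answer: DEADLOCK at state 5

Analysis:
Reachable = {0,5,6}
  0: c→6  d→5  tau→0  [3 out]
  5: ∅  [no exit]
  6: ∅  [no exit]
trace reaching 5: d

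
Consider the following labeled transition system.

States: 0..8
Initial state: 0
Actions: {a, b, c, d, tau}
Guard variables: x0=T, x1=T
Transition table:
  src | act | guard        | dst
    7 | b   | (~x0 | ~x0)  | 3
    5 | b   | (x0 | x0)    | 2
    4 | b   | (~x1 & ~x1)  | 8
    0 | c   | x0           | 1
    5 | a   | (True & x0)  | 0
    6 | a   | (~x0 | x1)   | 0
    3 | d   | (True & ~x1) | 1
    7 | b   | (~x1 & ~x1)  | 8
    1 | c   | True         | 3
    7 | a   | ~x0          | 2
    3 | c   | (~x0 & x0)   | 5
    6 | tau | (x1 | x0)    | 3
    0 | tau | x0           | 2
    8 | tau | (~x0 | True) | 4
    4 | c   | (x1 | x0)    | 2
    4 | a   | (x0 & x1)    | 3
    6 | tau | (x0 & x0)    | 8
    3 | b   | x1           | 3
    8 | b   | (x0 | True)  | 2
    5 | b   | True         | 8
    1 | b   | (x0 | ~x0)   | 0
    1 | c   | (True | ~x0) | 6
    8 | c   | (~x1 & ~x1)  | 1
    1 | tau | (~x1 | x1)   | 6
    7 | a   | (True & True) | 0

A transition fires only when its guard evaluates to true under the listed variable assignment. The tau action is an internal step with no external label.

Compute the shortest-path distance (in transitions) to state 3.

Answer: 2

Working:
Layered search for 3:
  depth 0: {0}
  depth 1: {1,2}
  depth 2: {3,6}
first hit 3 at d=2 via c·c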